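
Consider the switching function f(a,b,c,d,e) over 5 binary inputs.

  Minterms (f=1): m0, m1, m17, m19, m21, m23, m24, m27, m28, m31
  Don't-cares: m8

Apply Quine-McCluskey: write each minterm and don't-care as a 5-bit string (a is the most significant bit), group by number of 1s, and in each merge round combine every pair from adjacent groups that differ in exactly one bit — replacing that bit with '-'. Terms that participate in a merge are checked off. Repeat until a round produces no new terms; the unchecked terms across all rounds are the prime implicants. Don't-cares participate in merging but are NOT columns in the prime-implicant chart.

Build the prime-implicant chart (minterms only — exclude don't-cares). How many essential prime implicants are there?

3

size-2^0 implicants → 00000(✓)  00001(✓)  01000(✓)  10001(✓)  10011(✓)  10101(✓)  10111(✓)  11000(✓)  11011(✓)  11100(✓)  11111(✓)
size-2^1 implicants → -0001  -1000  0-000  0000-  1-011(✓)  1-111(✓)  10-01(✓)  10-11(✓)  100-1(✓)  101-1(✓)  11-00  11-11(✓)
size-2^2 implicants → 1--11  10--1
Unchecked terms (primes): -0001, -1000, 0-000, 0000-, 1--11, 10--1, 11-00
Minterm coverage:
  m0 ⊆ 0-000,0000-
  m1 ⊆ -0001,0000-
  m17 ⊆ -0001,10--1
  m19 ⊆ 1--11,10--1
  m21 ⊆ 10--1 [E]
  m23 ⊆ 1--11,10--1
  m24 ⊆ -1000,11-00
  m27 ⊆ 1--11 [E]
  m28 ⊆ 11-00 [E]
  m31 ⊆ 1--11 [E]
E = {1--11, 10--1, 11-00}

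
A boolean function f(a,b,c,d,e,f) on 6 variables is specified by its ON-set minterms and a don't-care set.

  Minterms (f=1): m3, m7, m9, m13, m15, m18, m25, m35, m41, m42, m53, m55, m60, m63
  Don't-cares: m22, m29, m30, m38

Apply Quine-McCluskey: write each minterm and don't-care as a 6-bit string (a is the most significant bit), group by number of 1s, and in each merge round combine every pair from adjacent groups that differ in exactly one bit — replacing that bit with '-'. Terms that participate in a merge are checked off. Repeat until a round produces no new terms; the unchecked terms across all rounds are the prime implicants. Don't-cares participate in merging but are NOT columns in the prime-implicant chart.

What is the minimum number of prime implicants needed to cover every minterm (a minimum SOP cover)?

[col 0] 000011*, 000111*, 001001*, 001101*, 001111*, 010010*, 010110*, 011001*, 011101*, 011110*, 100011*, 100110, 101001*, 101010, 110101*, 110111*, 111100, 111111*
[col 1] -00011, -01001, 0-1001*, 0-1101*, 00-111, 000-11, 001-01*, 0011-1, 01-110, 010-10, 011-01*, 11-111, 1101-1
[col 2] 0-1-01
Prime implicants: -00011, -01001, 0-1-01, 00-111, 000-11, 0011-1, 01-110, 010-10, 100110, 101010, 11-111, 1101-1, 111100
PI chart (minterm → PIs covering it):
  3 | -00011,000-11
  7 | 00-111,000-11
  9 | -01001,0-1-01
  13 | 0-1-01,0011-1
  15 | 00-111,0011-1
  18 | 010-10  (sole → essential)
  25 | 0-1-01  (sole → essential)
  35 | -00011  (sole → essential)
  41 | -01001  (sole → essential)
  42 | 101010  (sole → essential)
  53 | 1101-1  (sole → essential)
  55 | 11-111,1101-1
  60 | 111100  (sole → essential)
  63 | 11-111  (sole → essential)
Essential prime implicants: -00011, -01001, 0-1-01, 010-10, 101010, 11-111, 1101-1, 111100
Petrick residual → 00-111
Minimum SOP uses 9 PIs: b'c'd'ef + b'cd'e'f + a'ce'f + a'b'def + a'bc'ef' + ab'cd'ef' + abdef + abc'df + abcde'f'

9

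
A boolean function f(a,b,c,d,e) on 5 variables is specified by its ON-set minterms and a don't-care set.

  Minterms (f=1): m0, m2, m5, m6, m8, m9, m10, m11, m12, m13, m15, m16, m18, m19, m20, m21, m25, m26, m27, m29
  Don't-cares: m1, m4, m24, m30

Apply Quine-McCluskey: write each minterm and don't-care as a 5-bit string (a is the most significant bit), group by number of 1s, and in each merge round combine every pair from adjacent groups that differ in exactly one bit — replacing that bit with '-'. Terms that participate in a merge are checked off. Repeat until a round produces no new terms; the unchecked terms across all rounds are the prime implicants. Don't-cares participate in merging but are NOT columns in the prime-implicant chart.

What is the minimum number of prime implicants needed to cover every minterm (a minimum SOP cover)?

7

[col 0] 00000*, 00001*, 00010*, 00100*, 00101*, 00110*, 01000*, 01001*, 01010*, 01011*, 01100*, 01101*, 01111*, 10000*, 10010*, 10011*, 10100*, 10101*, 11000*, 11001*, 11010*, 11011*, 11101*, 11110*
[col 1] -0000*, -0010*, -0100*, -0101*, -1000*, -1001*, -1010*, -1011*, -1101*, 0-000*, 0-001*, 0-010*, 0-100*, 0-101*, 00-00*, 00-01*, 00-10*, 000-0*, 0000-*, 001-0*, 0010-*, 01-00*, 01-01*, 01-11*, 010-0*, 010-1*, 0100-*, 0101-*, 011-1*, 0110-*, 1-000*, 1-010*, 1-011*, 1-101*, 10-00*, 100-0*, 1001-*, 1010-*, 11-01*, 11-10, 110-0*, 110-1*, 1100-*, 1101-*
[col 2] --000*, --010*, --101, -0-00, -00-0*, -010-, -1-01, -10-0*, -10-1*, -100-*, -101-*, 0--00*, 0--01*, 0-0-0*, 0-00-*, 0-10-*, 00--0, 00-0-*, 01--1, 01-0-*, 010--*, 1-0-0*, 1-01-, 110--*
[col 3] --0-0, -10--, 0--0-
Prime implicants: --0-0, --101, -0-00, -010-, -1-01, -10--, 0--0-, 00--0, 01--1, 1-01-, 11-10
PI chart (minterm → PIs covering it):
  0 | --0-0,-0-00,0--0-,00--0
  2 | --0-0,00--0
  5 | --101,-010-,0--0-
  6 | 00--0  (sole → essential)
  8 | --0-0,-10--,0--0-
  9 | -1-01,-10--,0--0-,01--1
  10 | --0-0,-10--
  11 | -10--,01--1
  12 | 0--0-  (sole → essential)
  13 | --101,-1-01,0--0-,01--1
  15 | 01--1  (sole → essential)
  16 | --0-0,-0-00
  18 | --0-0,1-01-
  19 | 1-01-  (sole → essential)
  20 | -0-00,-010-
  21 | --101,-010-
  25 | -1-01,-10--
  26 | --0-0,-10--,1-01-,11-10
  27 | -10--,1-01-
  29 | --101,-1-01
Essential prime implicants: 0--0-, 00--0, 01--1, 1-01-
Petrick residual → --0-0, -010-, -1-01
Minimum SOP uses 7 PIs: c'e' + b'cd' + bd'e + a'd' + a'b'e' + a'be + ac'd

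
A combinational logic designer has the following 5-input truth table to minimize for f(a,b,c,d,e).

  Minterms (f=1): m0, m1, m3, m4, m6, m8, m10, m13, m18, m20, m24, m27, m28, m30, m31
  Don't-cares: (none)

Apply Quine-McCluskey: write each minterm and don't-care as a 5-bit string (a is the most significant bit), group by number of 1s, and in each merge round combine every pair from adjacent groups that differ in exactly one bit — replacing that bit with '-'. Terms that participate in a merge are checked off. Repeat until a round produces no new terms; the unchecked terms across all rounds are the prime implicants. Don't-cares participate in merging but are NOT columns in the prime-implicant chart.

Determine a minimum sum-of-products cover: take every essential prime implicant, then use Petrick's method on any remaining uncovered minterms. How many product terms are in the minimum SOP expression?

size-2^0 implicants → 00000(✓)  00001(✓)  00011(✓)  00100(✓)  00110(✓)  01000(✓)  01010(✓)  01101  10010  10100(✓)  11000(✓)  11011(✓)  11100(✓)  11110(✓)  11111(✓)
size-2^1 implicants → -0100  -1000  0-000  00-00  000-1  0000-  001-0  010-0  1-100  11-00  11-11  111-0  1111-
Unchecked terms (primes): -0100, -1000, 0-000, 00-00, 000-1, 0000-, 001-0, 010-0, 01101, 1-100, 10010, 11-00, 11-11, 111-0, 1111-
Minterm coverage:
  m0 ⊆ 0-000,00-00,0000-
  m1 ⊆ 000-1,0000-
  m3 ⊆ 000-1 [E]
  m4 ⊆ -0100,00-00,001-0
  m6 ⊆ 001-0 [E]
  m8 ⊆ -1000,0-000,010-0
  m10 ⊆ 010-0 [E]
  m13 ⊆ 01101 [E]
  m18 ⊆ 10010 [E]
  m20 ⊆ -0100,1-100
  m24 ⊆ -1000,11-00
  m27 ⊆ 11-11 [E]
  m28 ⊆ 1-100,11-00,111-0
  m30 ⊆ 111-0,1111-
  m31 ⊆ 11-11,1111-
E = {000-1, 001-0, 010-0, 01101, 10010, 11-11}
Petrick residual → -0100, -1000, 0-000, 111-0
Cover = b'cd'e' + bc'd'e' + a'c'd'e' + a'b'c'e + a'b'ce' + a'bc'e' + a'bcd'e + ab'c'de' + abde + abce'  |cover|=10

10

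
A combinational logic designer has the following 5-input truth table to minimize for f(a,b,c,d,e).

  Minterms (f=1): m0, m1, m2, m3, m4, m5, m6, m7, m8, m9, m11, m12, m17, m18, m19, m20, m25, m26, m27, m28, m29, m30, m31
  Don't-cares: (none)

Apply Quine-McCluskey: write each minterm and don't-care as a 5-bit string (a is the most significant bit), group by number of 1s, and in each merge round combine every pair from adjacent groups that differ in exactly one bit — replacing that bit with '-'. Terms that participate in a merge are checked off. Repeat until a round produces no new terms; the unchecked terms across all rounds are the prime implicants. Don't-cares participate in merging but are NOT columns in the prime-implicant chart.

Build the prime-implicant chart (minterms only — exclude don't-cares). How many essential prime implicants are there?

size-2^0 implicants → 00000(✓)  00001(✓)  00010(✓)  00011(✓)  00100(✓)  00101(✓)  00110(✓)  00111(✓)  01000(✓)  01001(✓)  01011(✓)  01100(✓)  10001(✓)  10010(✓)  10011(✓)  10100(✓)  11001(✓)  11010(✓)  11011(✓)  11100(✓)  11101(✓)  11110(✓)  11111(✓)
size-2^1 implicants → -0001(✓)  -0010(✓)  -0011(✓)  -0100(✓)  -1001(✓)  -1011(✓)  -1100(✓)  0-000(✓)  0-001(✓)  0-011(✓)  0-100(✓)  00-00(✓)  00-01(✓)  00-10(✓)  00-11(✓)  000-0(✓)  000-1(✓)  0000-(✓)  0001-(✓)  001-0(✓)  001-1(✓)  0010-(✓)  0011-(✓)  01-00(✓)  010-1(✓)  0100-(✓)  1-001(✓)  1-010(✓)  1-011(✓)  1-100(✓)  100-1(✓)  1001-(✓)  11-01(✓)  11-10(✓)  11-11(✓)  110-1(✓)  1101-(✓)  111-0(✓)  111-1(✓)  1110-(✓)  1111-(✓)
size-2^2 implicants → --001(✓)  --011(✓)  --100  -00-1(✓)  -001-  -10-1(✓)  0--00  0-0-1(✓)  0-00-  00--0(✓)  00--1(✓)  00-0-(✓)  00-1-(✓)  000--(✓)  001--(✓)  1-0-1(✓)  1-01-  11--1  11-1-  111--
size-2^3 implicants → --0-1  00---
Unchecked terms (primes): --0-1, --100, -001-, 0--00, 0-00-, 00---, 1-01-, 11--1, 11-1-, 111--
Minterm coverage:
  m0 ⊆ 0--00,0-00-,00---
  m1 ⊆ --0-1,0-00-,00---
  m2 ⊆ -001-,00---
  m3 ⊆ --0-1,-001-,00---
  m4 ⊆ --100,0--00,00---
  m5 ⊆ 00--- [E]
  m6 ⊆ 00--- [E]
  m7 ⊆ 00--- [E]
  m8 ⊆ 0--00,0-00-
  m9 ⊆ --0-1,0-00-
  m11 ⊆ --0-1 [E]
  m12 ⊆ --100,0--00
  m17 ⊆ --0-1 [E]
  m18 ⊆ -001-,1-01-
  m19 ⊆ --0-1,-001-,1-01-
  m20 ⊆ --100 [E]
  m25 ⊆ --0-1,11--1
  m26 ⊆ 1-01-,11-1-
  m27 ⊆ --0-1,1-01-,11--1,11-1-
  m28 ⊆ --100,111--
  m29 ⊆ 11--1,111--
  m30 ⊆ 11-1-,111--
  m31 ⊆ 11--1,11-1-,111--
E = {--0-1, --100, 00---}

3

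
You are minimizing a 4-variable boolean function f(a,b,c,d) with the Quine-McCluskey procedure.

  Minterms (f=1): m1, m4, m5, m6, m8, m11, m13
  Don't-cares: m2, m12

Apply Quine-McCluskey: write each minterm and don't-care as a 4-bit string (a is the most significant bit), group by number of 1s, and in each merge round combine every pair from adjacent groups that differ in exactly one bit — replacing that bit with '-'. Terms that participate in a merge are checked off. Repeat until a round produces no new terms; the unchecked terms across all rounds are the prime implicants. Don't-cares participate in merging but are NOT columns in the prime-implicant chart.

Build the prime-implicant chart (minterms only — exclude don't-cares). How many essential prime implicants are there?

4

size-2^0 implicants → 0001(✓)  0010(✓)  0100(✓)  0101(✓)  0110(✓)  1000(✓)  1011  1100(✓)  1101(✓)
size-2^1 implicants → -100(✓)  -101(✓)  0-01  0-10  01-0  010-(✓)  1-00  110-(✓)
size-2^2 implicants → -10-
Unchecked terms (primes): -10-, 0-01, 0-10, 01-0, 1-00, 1011
Minterm coverage:
  m1 ⊆ 0-01 [E]
  m4 ⊆ -10-,01-0
  m5 ⊆ -10-,0-01
  m6 ⊆ 0-10,01-0
  m8 ⊆ 1-00 [E]
  m11 ⊆ 1011 [E]
  m13 ⊆ -10- [E]
E = {-10-, 0-01, 1-00, 1011}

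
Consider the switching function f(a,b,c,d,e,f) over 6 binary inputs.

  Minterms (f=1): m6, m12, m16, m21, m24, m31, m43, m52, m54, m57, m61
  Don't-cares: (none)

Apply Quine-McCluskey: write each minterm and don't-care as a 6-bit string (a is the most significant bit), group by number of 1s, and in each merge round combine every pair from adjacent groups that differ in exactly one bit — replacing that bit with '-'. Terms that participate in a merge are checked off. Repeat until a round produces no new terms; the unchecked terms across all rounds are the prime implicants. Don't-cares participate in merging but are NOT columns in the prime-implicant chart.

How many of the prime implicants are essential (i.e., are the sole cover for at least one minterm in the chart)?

8

size-2^0 implicants → 000110  001100  010000(✓)  010101  011000(✓)  011111  101011  110100(✓)  110110(✓)  111001(✓)  111101(✓)
size-2^1 implicants → 01-000  1101-0  111-01
Unchecked terms (primes): 000110, 001100, 01-000, 010101, 011111, 101011, 1101-0, 111-01
Minterm coverage:
  m6 ⊆ 000110 [E]
  m12 ⊆ 001100 [E]
  m16 ⊆ 01-000 [E]
  m21 ⊆ 010101 [E]
  m24 ⊆ 01-000 [E]
  m31 ⊆ 011111 [E]
  m43 ⊆ 101011 [E]
  m52 ⊆ 1101-0 [E]
  m54 ⊆ 1101-0 [E]
  m57 ⊆ 111-01 [E]
  m61 ⊆ 111-01 [E]
E = {000110, 001100, 01-000, 010101, 011111, 101011, 1101-0, 111-01}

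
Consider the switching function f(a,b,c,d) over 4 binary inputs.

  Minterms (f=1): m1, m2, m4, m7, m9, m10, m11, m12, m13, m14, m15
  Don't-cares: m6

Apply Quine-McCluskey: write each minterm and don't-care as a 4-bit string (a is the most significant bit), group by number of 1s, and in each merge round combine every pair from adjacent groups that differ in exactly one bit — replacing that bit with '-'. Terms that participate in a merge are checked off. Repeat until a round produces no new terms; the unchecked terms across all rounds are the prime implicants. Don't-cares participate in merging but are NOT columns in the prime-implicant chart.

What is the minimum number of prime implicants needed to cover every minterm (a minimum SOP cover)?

5

size-2^0 implicants → 0001(✓)  0010(✓)  0100(✓)  0110(✓)  0111(✓)  1001(✓)  1010(✓)  1011(✓)  1100(✓)  1101(✓)  1110(✓)  1111(✓)
size-2^1 implicants → -001  -010(✓)  -100(✓)  -110(✓)  -111(✓)  0-10(✓)  01-0(✓)  011-(✓)  1-01(✓)  1-10(✓)  1-11(✓)  10-1(✓)  101-(✓)  11-0(✓)  11-1(✓)  110-(✓)  111-(✓)
size-2^2 implicants → --10  -1-0  -11-  1--1  1-1-  11--
Unchecked terms (primes): --10, -001, -1-0, -11-, 1--1, 1-1-, 11--
Minterm coverage:
  m1 ⊆ -001 [E]
  m2 ⊆ --10 [E]
  m4 ⊆ -1-0 [E]
  m7 ⊆ -11- [E]
  m9 ⊆ -001,1--1
  m10 ⊆ --10,1-1-
  m11 ⊆ 1--1,1-1-
  m12 ⊆ -1-0,11--
  m13 ⊆ 1--1,11--
  m14 ⊆ --10,-1-0,-11-,1-1-,11--
  m15 ⊆ -11-,1--1,1-1-,11--
E = {--10, -001, -1-0, -11-}
Petrick residual → 1--1
Cover = cd' + b'c'd + bd' + bc + ad  |cover|=5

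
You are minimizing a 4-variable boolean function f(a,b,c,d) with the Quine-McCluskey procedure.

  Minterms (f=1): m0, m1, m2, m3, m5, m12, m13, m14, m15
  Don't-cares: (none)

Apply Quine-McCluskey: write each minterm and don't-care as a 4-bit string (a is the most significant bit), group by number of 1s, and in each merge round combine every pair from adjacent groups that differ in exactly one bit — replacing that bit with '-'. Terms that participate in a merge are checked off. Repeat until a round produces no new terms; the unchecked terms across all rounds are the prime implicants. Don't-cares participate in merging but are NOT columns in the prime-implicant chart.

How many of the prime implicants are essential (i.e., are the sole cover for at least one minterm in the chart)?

2

size-2^0 implicants → 0000(✓)  0001(✓)  0010(✓)  0011(✓)  0101(✓)  1100(✓)  1101(✓)  1110(✓)  1111(✓)
size-2^1 implicants → -101  0-01  00-0(✓)  00-1(✓)  000-(✓)  001-(✓)  11-0(✓)  11-1(✓)  110-(✓)  111-(✓)
size-2^2 implicants → 00--  11--
Unchecked terms (primes): -101, 0-01, 00--, 11--
Minterm coverage:
  m0 ⊆ 00-- [E]
  m1 ⊆ 0-01,00--
  m2 ⊆ 00-- [E]
  m3 ⊆ 00-- [E]
  m5 ⊆ -101,0-01
  m12 ⊆ 11-- [E]
  m13 ⊆ -101,11--
  m14 ⊆ 11-- [E]
  m15 ⊆ 11-- [E]
E = {00--, 11--}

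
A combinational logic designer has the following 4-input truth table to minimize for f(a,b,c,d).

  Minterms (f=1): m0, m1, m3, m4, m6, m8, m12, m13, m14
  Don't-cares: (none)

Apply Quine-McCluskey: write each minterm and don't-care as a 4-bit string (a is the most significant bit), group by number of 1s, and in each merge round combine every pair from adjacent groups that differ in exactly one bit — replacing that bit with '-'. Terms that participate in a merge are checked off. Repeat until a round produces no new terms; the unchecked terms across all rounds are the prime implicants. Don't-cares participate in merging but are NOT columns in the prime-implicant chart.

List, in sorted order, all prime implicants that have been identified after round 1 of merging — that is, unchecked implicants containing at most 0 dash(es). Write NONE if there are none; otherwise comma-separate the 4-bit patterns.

NONE

size-2^0 implicants → 0000(✓)  0001(✓)  0011(✓)  0100(✓)  0110(✓)  1000(✓)  1100(✓)  1101(✓)  1110(✓)
size-2^1 implicants → -000(✓)  -100(✓)  -110(✓)  0-00(✓)  00-1  000-  01-0(✓)  1-00(✓)  11-0(✓)  110-
size-2^2 implicants → --00  -1-0
Unchecked terms (primes): --00, -1-0, 00-1, 000-, 110-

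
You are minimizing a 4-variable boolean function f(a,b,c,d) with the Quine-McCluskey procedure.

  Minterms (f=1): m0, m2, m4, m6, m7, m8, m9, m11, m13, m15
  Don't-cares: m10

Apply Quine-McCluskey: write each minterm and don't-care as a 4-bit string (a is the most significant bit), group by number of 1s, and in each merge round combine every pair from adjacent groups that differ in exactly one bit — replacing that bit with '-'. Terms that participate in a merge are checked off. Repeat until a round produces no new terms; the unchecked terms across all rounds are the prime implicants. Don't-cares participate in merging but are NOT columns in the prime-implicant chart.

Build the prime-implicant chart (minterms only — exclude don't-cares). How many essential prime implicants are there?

2

[col 0] 0000*, 0010*, 0100*, 0110*, 0111*, 1000*, 1001*, 1010*, 1011*, 1101*, 1111*
[col 1] -000*, -010*, -111, 0-00*, 0-10*, 00-0*, 01-0*, 011-, 1-01*, 1-11*, 10-0*, 10-1*, 100-*, 101-*, 11-1*
[col 2] -0-0, 0--0, 1--1, 10--
Prime implicants: -0-0, -111, 0--0, 011-, 1--1, 10--
PI chart (minterm → PIs covering it):
  0 | -0-0,0--0
  2 | -0-0,0--0
  4 | 0--0  (sole → essential)
  6 | 0--0,011-
  7 | -111,011-
  8 | -0-0,10--
  9 | 1--1,10--
  11 | 1--1,10--
  13 | 1--1  (sole → essential)
  15 | -111,1--1
Essential prime implicants: 0--0, 1--1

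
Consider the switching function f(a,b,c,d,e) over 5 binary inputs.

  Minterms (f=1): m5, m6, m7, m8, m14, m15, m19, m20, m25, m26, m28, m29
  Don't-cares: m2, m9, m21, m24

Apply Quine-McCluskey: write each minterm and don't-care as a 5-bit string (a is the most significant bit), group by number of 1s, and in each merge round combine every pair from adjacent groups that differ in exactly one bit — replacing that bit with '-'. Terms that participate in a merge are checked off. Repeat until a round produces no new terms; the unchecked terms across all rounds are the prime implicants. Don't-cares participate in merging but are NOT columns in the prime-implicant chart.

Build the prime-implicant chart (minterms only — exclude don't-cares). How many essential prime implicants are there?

5

size-2^0 implicants → 00010(✓)  00101(✓)  00110(✓)  00111(✓)  01000(✓)  01001(✓)  01110(✓)  01111(✓)  10011  10100(✓)  10101(✓)  11000(✓)  11001(✓)  11010(✓)  11100(✓)  11101(✓)
size-2^1 implicants → -0101  -1000(✓)  -1001(✓)  0-110(✓)  0-111(✓)  00-10  001-1  0011-(✓)  0100-(✓)  0111-(✓)  1-100(✓)  1-101(✓)  1010-(✓)  11-00(✓)  11-01(✓)  110-0  1100-(✓)  1110-(✓)
size-2^2 implicants → -100-  0-11-  1-10-  11-0-
Unchecked terms (primes): -0101, -100-, 0-11-, 00-10, 001-1, 1-10-, 10011, 11-0-, 110-0
Minterm coverage:
  m5 ⊆ -0101,001-1
  m6 ⊆ 0-11-,00-10
  m7 ⊆ 0-11-,001-1
  m8 ⊆ -100- [E]
  m14 ⊆ 0-11- [E]
  m15 ⊆ 0-11- [E]
  m19 ⊆ 10011 [E]
  m20 ⊆ 1-10- [E]
  m25 ⊆ -100-,11-0-
  m26 ⊆ 110-0 [E]
  m28 ⊆ 1-10-,11-0-
  m29 ⊆ 1-10-,11-0-
E = {-100-, 0-11-, 1-10-, 10011, 110-0}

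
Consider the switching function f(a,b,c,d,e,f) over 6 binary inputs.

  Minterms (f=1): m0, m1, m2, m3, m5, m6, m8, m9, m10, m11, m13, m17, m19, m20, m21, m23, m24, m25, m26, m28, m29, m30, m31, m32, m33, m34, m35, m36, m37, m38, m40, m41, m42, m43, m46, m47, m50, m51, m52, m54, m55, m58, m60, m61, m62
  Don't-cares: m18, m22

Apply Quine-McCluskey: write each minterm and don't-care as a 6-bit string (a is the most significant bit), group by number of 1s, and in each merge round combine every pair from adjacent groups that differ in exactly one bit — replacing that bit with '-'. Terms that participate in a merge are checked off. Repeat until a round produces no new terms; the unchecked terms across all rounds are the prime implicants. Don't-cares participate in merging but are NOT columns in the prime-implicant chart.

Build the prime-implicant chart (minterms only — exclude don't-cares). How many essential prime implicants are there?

Round 0: 000000✓ 000001✓ 000010✓ 000011✓ 000101✓ 000110✓ 001000✓ 001001✓ 001010✓ 001011✓ 001101✓ 010001✓ 010010✓ 010011✓ 010100✓ 010101✓ 010110✓ 010111✓ 011000✓ 011001✓ 011010✓ 011100✓ 011101✓ 011110✓ 011111✓ 100000✓ 100001✓ 100010✓ 100011✓ 100100✓ 100101✓ 100110✓ 101000✓ 101001✓ 101010✓ 101011✓ 101110✓ 101111✓ 110010✓ 110011✓ 110100✓ 110110✓ 110111✓ 111010✓ 111100✓ 111101✓ 111110✓
Round 1: -00000✓ -00001✓ -00010✓ -00011✓ -00101✓ -00110✓ -01000✓ -01001✓ -01010✓ -01011✓ -10010✓ -10011✓ -10100✓ -10110✓ -10111✓ -11010✓ -11100✓ -11101✓ -11110✓ 0-0001✓ 0-0010✓ 0-0011✓ 0-0101✓ 0-0110✓ 0-1000✓ 0-1001✓ 0-1010✓ 0-1101✓ 00-000✓ 00-001✓ 00-010✓ 00-011✓ 00-101✓ 000-01✓ 000-10✓ 0000-0✓ 0000-1✓ 00000-✓ 00001-✓ 001-01✓ 0010-0✓ 0010-1✓ 00100-✓ 00101-✓ 01-001✓ 01-010✓ 01-100✓ 01-101✓ 01-110✓ 01-111✓ 010-01✓ 010-10✓ 010-11✓ 0100-1✓ 01001-✓ 0101-0✓ 0101-1✓ 01010-✓ 01011-✓ 011-00✓ 011-01✓ 011-10✓ 0110-0✓ 01100-✓ 0111-0✓ 0111-1✓ 01110-✓ 01111-✓ 1-0010✓ 1-0011✓ 1-0100✓ 1-0110✓ 1-1010✓ 1-1110✓ 10-000✓ 10-001✓ 10-010✓ 10-011✓ 10-110✓ 100-00✓ 100-01✓ 100-10✓ 1000-0✓ 1000-1✓ 10000-✓ 10001-✓ 1001-0✓ 10010-✓ 101-10✓ 101-11✓ 1010-0✓ 1010-1✓ 10100-✓ 10101-✓ 10111-✓ 11-010✓ 11-100✓ 11-110✓ 110-10✓ 110-11✓ 11001-✓ 1101-0✓ 11011-✓ 111-10✓ 1111-0✓ 11110-✓
Round 2: --0010✓ --0011✓ --0110✓ --1010✓ -0-000✓ -0-001✓ -0-010✓ -0-011✓ -00-01 -00-10✓ -000-0✓ -000-1✓ -0000-✓ -0001-✓ -010-0✓ -010-1✓ -0100-✓ -0101-✓ -1-010✓ -1-100✓ -1-110✓ -10-10✓ -10-11✓ -1001-✓ -101-0✓ -1011-✓ -11-10✓ -111-0✓ -1110- 0--001✓ 0--010✓ 0--101✓ 0-0-01✓ 0-0-10✓ 0-00-1 0-001-✓ 0-1-01✓ 0-10-0 0-100- 00--01✓ 00-0-0✓ 00-0-1✓ 00-00-✓ 00-01-✓ 0000--✓ 0010--✓ 01--01✓ 01--10✓ 01-1-0✓ 01-1-1✓ 01-10-✓ 01-11-✓ 010--1 010-1-✓ 0101--✓ 011--0 011-0- 0111--✓ 1--010✓ 1--110✓ 1-0-10✓ 1-001-✓ 1-01-0 1-1-10✓ 10--10✓ 10-0-0✓ 10-0-1✓ 10-00-✓ 10-01-✓ 100--0 100-0- 1000--✓ 101-1- 1010--✓ 11--10✓ 11-1-0✓ 110-1-✓
Round 3: ---010 --0-10 --001- -0-0-0✓ -0-0-1✓ -0-00-✓ -0-01-✓ -000--✓ -010--✓ -1--10 -1-1-0 -10-1- 0---01 00-0--✓ 01-1-- 1---10 10-0--✓
Round 4: -0-0--
PIs = {---010, --0-10, --001-, -0-0--, -00-01, -1--10, -1-1-0, -10-1-, -1110-, 0---01, 0-00-1, 0-10-0, 0-100-, 01-1--, 010--1, 011--0, 011-0-, 1---10, 1-01-0, 100--0, 100-0-, 101-1-}
Coverage chart:
  m0: -0-0-- ←essential
  m1: -0-0--,-00-01,0---01,0-00-1
  m2: ---010,--0-10,--001-,-0-0--
  m3: --001-,-0-0--,0-00-1
  m5: -00-01,0---01
  m6: --0-10 ←essential
  m8: -0-0--,0-10-0,0-100-
  m9: -0-0--,0---01,0-100-
  m10: ---010,-0-0--,0-10-0
  m11: -0-0-- ←essential
  m13: 0---01 ←essential
  m17: 0---01,0-00-1,010--1
  m19: --001-,-10-1-,0-00-1,010--1
  m20: -1-1-0,01-1--
  m21: 0---01,01-1--,010--1
  m23: -10-1-,01-1--,010--1
  m24: 0-10-0,0-100-,011--0,011-0-
  m25: 0---01,0-100-,011-0-
  m26: ---010,-1--10,0-10-0,011--0
  m28: -1-1-0,-1110-,01-1--,011--0,011-0-
  m29: -1110-,0---01,01-1--,011-0-
  m30: -1--10,-1-1-0,01-1--,011--0
  m31: 01-1-- ←essential
  m32: -0-0--,100--0,100-0-
  m33: -0-0--,-00-01,100-0-
  m34: ---010,--0-10,--001-,-0-0--,1---10,100--0
  m35: --001-,-0-0--
  m36: 1-01-0,100--0,100-0-
  m37: -00-01,100-0-
  m38: --0-10,1---10,1-01-0,100--0
  m40: -0-0-- ←essential
  m41: -0-0-- ←essential
  m42: ---010,-0-0--,1---10,101-1-
  m43: -0-0--,101-1-
  m46: 1---10,101-1-
  m47: 101-1- ←essential
  m50: ---010,--0-10,--001-,-1--10,-10-1-,1---10
  m51: --001-,-10-1-
  m52: -1-1-0,1-01-0
  m54: --0-10,-1--10,-1-1-0,-10-1-,1---10,1-01-0
  m55: -10-1- ←essential
  m58: ---010,-1--10,1---10
  m60: -1-1-0,-1110-
  m61: -1110- ←essential
  m62: -1--10,-1-1-0,1---10
Essential: --0-10, -0-0--, -10-1-, -1110-, 0---01, 01-1--, 101-1-

7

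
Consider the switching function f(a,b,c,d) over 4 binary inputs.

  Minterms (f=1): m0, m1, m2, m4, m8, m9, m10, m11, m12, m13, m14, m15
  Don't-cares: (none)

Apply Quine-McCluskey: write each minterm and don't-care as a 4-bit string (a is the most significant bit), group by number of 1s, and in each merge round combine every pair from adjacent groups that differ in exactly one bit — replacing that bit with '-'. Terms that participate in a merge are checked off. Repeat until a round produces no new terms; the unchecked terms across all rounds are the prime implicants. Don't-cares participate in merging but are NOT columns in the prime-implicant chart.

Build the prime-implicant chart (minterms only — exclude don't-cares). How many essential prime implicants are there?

size-2^0 implicants → 0000(✓)  0001(✓)  0010(✓)  0100(✓)  1000(✓)  1001(✓)  1010(✓)  1011(✓)  1100(✓)  1101(✓)  1110(✓)  1111(✓)
size-2^1 implicants → -000(✓)  -001(✓)  -010(✓)  -100(✓)  0-00(✓)  00-0(✓)  000-(✓)  1-00(✓)  1-01(✓)  1-10(✓)  1-11(✓)  10-0(✓)  10-1(✓)  100-(✓)  101-(✓)  11-0(✓)  11-1(✓)  110-(✓)  111-(✓)
size-2^2 implicants → --00  -0-0  -00-  1--0(✓)  1--1(✓)  1-0-(✓)  1-1-(✓)  10--(✓)  11--(✓)
size-2^3 implicants → 1---
Unchecked terms (primes): --00, -0-0, -00-, 1---
Minterm coverage:
  m0 ⊆ --00,-0-0,-00-
  m1 ⊆ -00- [E]
  m2 ⊆ -0-0 [E]
  m4 ⊆ --00 [E]
  m8 ⊆ --00,-0-0,-00-,1---
  m9 ⊆ -00-,1---
  m10 ⊆ -0-0,1---
  m11 ⊆ 1--- [E]
  m12 ⊆ --00,1---
  m13 ⊆ 1--- [E]
  m14 ⊆ 1--- [E]
  m15 ⊆ 1--- [E]
E = {--00, -0-0, -00-, 1---}

4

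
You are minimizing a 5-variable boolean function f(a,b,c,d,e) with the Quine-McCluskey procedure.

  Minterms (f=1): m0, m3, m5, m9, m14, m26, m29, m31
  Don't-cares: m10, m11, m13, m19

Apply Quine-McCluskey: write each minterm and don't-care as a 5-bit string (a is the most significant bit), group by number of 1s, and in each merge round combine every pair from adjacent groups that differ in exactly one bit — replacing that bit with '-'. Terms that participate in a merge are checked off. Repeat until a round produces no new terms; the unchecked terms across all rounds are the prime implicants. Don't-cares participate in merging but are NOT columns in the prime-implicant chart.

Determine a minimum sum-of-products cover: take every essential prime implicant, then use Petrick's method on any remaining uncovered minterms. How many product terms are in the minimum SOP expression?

Round 0: 00000 00011✓ 00101✓ 01001✓ 01010✓ 01011✓ 01101✓ 01110✓ 10011✓ 11010✓ 11101✓ 11111✓
Round 1: -0011 -1010 -1101 0-011 0-101 01-01 01-10 010-1 0101- 111-1
PIs = {-0011, -1010, -1101, 0-011, 0-101, 00000, 01-01, 01-10, 010-1, 0101-, 111-1}
Coverage chart:
  m0: 00000 ←essential
  m3: -0011,0-011
  m5: 0-101 ←essential
  m9: 01-01,010-1
  m14: 01-10 ←essential
  m26: -1010 ←essential
  m29: -1101,111-1
  m31: 111-1 ←essential
Essential: -1010, 0-101, 00000, 01-10, 111-1
Petrick residual → -0011, 01-01
Min cover (7 terms): b'c'de + bc'de' + a'cd'e + a'b'c'd'e' + a'bd'e + a'bde' + abce

7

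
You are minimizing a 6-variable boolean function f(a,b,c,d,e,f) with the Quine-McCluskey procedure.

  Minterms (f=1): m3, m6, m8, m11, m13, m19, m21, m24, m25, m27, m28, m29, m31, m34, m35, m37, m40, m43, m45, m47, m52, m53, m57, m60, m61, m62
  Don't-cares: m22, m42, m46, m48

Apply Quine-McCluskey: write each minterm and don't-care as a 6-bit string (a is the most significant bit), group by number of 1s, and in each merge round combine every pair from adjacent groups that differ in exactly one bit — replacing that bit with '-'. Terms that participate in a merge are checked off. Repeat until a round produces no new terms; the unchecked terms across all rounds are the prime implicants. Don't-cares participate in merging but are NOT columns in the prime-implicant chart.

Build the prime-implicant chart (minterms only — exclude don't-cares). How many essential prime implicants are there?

8

size-2^0 implicants → 000011(✓)  000110(✓)  001000(✓)  001011(✓)  001101(✓)  010011(✓)  010101(✓)  010110(✓)  011000(✓)  011001(✓)  011011(✓)  011100(✓)  011101(✓)  011111(✓)  100010(✓)  100011(✓)  100101(✓)  101000(✓)  101010(✓)  101011(✓)  101101(✓)  101110(✓)  101111(✓)  110000(✓)  110100(✓)  110101(✓)  111001(✓)  111100(✓)  111101(✓)  111110(✓)
size-2^1 implicants → -00011(✓)  -01000  -01011(✓)  -01101(✓)  -10101(✓)  -11001(✓)  -11100(✓)  -11101(✓)  0-0011(✓)  0-0110  0-1000  0-1011(✓)  0-1101(✓)  00-011(✓)  01-011(✓)  01-101(✓)  011-00(✓)  011-01(✓)  011-11(✓)  0110-1(✓)  01100-(✓)  0111-1(✓)  01110-(✓)  1-0101(✓)  1-1101(✓)  1-1110  10-010(✓)  10-011(✓)  10-101(✓)  10001-(✓)  101-10(✓)  101-11(✓)  1010-0  10101-(✓)  1011-1  10111-(✓)  11-100(✓)  11-101(✓)  110-00  11010-(✓)  111-01(✓)  1111-0  11110-(✓)
size-2^2 implicants → --1101  -0-011  -1-101  -11-01  -1110-  0--011  011--1  011-0-  1--101  10-01-  101-1-  11-10-
Unchecked terms (primes): --1101, -0-011, -01000, -1-101, -11-01, -1110-, 0--011, 0-0110, 0-1000, 011--1, 011-0-, 1--101, 1-1110, 10-01-, 101-1-, 1010-0, 1011-1, 11-10-, 110-00, 1111-0
Minterm coverage:
  m3 ⊆ -0-011,0--011
  m6 ⊆ 0-0110 [E]
  m8 ⊆ -01000,0-1000
  m11 ⊆ -0-011,0--011
  m13 ⊆ --1101 [E]
  m19 ⊆ 0--011 [E]
  m21 ⊆ -1-101 [E]
  m24 ⊆ 0-1000,011-0-
  m25 ⊆ -11-01,011--1,011-0-
  m27 ⊆ 0--011,011--1
  m28 ⊆ -1110-,011-0-
  m29 ⊆ --1101,-1-101,-11-01,-1110-,011--1,011-0-
  m31 ⊆ 011--1 [E]
  m34 ⊆ 10-01- [E]
  m35 ⊆ -0-011,10-01-
  m37 ⊆ 1--101 [E]
  m40 ⊆ -01000,1010-0
  m43 ⊆ -0-011,10-01-,101-1-
  m45 ⊆ --1101,1--101,1011-1
  m47 ⊆ 101-1-,1011-1
  m52 ⊆ 11-10-,110-00
  m53 ⊆ -1-101,1--101,11-10-
  m57 ⊆ -11-01 [E]
  m60 ⊆ -1110-,11-10-,1111-0
  m61 ⊆ --1101,-1-101,-11-01,-1110-,1--101,11-10-
  m62 ⊆ 1-1110,1111-0
E = {--1101, -1-101, -11-01, 0--011, 0-0110, 011--1, 1--101, 10-01-}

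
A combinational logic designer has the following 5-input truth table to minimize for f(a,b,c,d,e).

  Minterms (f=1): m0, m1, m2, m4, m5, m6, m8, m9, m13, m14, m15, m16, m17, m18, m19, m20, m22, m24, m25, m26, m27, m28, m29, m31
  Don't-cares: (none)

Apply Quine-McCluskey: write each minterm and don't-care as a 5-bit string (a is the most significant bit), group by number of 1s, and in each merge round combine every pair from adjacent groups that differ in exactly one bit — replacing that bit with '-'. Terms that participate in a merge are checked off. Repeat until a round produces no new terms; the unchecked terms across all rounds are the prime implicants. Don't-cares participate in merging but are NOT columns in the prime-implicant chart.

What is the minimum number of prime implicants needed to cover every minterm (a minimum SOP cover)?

7

size-2^0 implicants → 00000(✓)  00001(✓)  00010(✓)  00100(✓)  00101(✓)  00110(✓)  01000(✓)  01001(✓)  01101(✓)  01110(✓)  01111(✓)  10000(✓)  10001(✓)  10010(✓)  10011(✓)  10100(✓)  10110(✓)  11000(✓)  11001(✓)  11010(✓)  11011(✓)  11100(✓)  11101(✓)  11111(✓)
size-2^1 implicants → -0000(✓)  -0001(✓)  -0010(✓)  -0100(✓)  -0110(✓)  -1000(✓)  -1001(✓)  -1101(✓)  -1111(✓)  0-000(✓)  0-001(✓)  0-101(✓)  0-110  00-00(✓)  00-01(✓)  00-10(✓)  000-0(✓)  0000-(✓)  001-0(✓)  0010-(✓)  01-01(✓)  0100-(✓)  011-1(✓)  0111-  1-000(✓)  1-001(✓)  1-010(✓)  1-011(✓)  1-100(✓)  10-00(✓)  10-10(✓)  100-0(✓)  100-1(✓)  1000-(✓)  1001-(✓)  101-0(✓)  11-00(✓)  11-01(✓)  11-11(✓)  110-0(✓)  110-1(✓)  1100-(✓)  1101-(✓)  111-1(✓)  1110-(✓)
size-2^2 implicants → --000(✓)  --001(✓)  -0-00(✓)  -0-10(✓)  -00-0(✓)  -000-(✓)  -01-0(✓)  -1-01  -100-(✓)  -11-1  0--01  0-00-(✓)  00--0(✓)  00-0-  1--00  1-0-0(✓)  1-0-1(✓)  1-00-(✓)  1-01-(✓)  10--0(✓)  100--(✓)  11--1  11-0-  110--(✓)
size-2^3 implicants → --00-  -0--0  1-0--
Unchecked terms (primes): --00-, -0--0, -1-01, -11-1, 0--01, 0-110, 00-0-, 0111-, 1--00, 1-0--, 11--1, 11-0-
Minterm coverage:
  m0 ⊆ --00-,-0--0,00-0-
  m1 ⊆ --00-,0--01,00-0-
  m2 ⊆ -0--0 [E]
  m4 ⊆ -0--0,00-0-
  m5 ⊆ 0--01,00-0-
  m6 ⊆ -0--0,0-110
  m8 ⊆ --00- [E]
  m9 ⊆ --00-,-1-01,0--01
  m13 ⊆ -1-01,-11-1,0--01
  m14 ⊆ 0-110,0111-
  m15 ⊆ -11-1,0111-
  m16 ⊆ --00-,-0--0,1--00,1-0--
  m17 ⊆ --00-,1-0--
  m18 ⊆ -0--0,1-0--
  m19 ⊆ 1-0-- [E]
  m20 ⊆ -0--0,1--00
  m22 ⊆ -0--0 [E]
  m24 ⊆ --00-,1--00,1-0--,11-0-
  m25 ⊆ --00-,-1-01,1-0--,11--1,11-0-
  m26 ⊆ 1-0-- [E]
  m27 ⊆ 1-0--,11--1
  m28 ⊆ 1--00,11-0-
  m29 ⊆ -1-01,-11-1,11--1,11-0-
  m31 ⊆ -11-1,11--1
E = {--00-, -0--0, 1-0--}
Petrick residual → -11-1, 0--01, 0-110, 1--00
Cover = c'd' + b'e' + bce + a'd'e + a'cde' + ad'e' + ac'  |cover|=7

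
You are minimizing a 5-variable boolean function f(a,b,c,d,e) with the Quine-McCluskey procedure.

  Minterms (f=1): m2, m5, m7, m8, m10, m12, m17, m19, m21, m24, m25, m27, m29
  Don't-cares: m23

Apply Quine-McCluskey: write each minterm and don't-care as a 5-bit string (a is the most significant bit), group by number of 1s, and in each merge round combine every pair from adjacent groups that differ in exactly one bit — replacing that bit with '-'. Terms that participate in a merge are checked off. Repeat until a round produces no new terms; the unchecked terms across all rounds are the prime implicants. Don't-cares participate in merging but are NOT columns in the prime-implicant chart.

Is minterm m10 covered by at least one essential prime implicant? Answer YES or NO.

Round 0: 00010✓ 00101✓ 00111✓ 01000✓ 01010✓ 01100✓ 10001✓ 10011✓ 10101✓ 10111✓ 11000✓ 11001✓ 11011✓ 11101✓
Round 1: -0101✓ -0111✓ -1000 0-010 001-1✓ 01-00 010-0 1-001✓ 1-011✓ 1-101✓ 10-01✓ 10-11✓ 100-1✓ 101-1✓ 11-01✓ 110-1✓ 1100-
Round 2: -01-1 1--01 1-0-1 10--1
PIs = {-01-1, -1000, 0-010, 01-00, 010-0, 1--01, 1-0-1, 10--1, 1100-}
Coverage chart:
  m2: 0-010 ←essential
  m5: -01-1 ←essential
  m7: -01-1 ←essential
  m8: -1000,01-00,010-0
  m10: 0-010,010-0
  m12: 01-00 ←essential
  m17: 1--01,1-0-1,10--1
  m19: 1-0-1,10--1
  m21: -01-1,1--01,10--1
  m24: -1000,1100-
  m25: 1--01,1-0-1,1100-
  m27: 1-0-1 ←essential
  m29: 1--01 ←essential
Essential: -01-1, 0-010, 01-00, 1--01, 1-0-1

YES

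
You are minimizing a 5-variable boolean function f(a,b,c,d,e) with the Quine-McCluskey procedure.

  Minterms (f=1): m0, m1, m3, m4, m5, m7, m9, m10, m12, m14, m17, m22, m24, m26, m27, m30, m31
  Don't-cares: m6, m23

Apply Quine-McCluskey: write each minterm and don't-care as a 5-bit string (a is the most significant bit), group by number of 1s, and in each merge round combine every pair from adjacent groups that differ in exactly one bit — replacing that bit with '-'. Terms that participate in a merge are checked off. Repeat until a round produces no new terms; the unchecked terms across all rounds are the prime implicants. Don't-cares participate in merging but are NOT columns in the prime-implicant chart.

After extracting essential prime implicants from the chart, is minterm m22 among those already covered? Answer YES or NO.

NO

[col 0] 00000*, 00001*, 00011*, 00100*, 00101*, 00110*, 00111*, 01001*, 01010*, 01100*, 01110*, 10001*, 10110*, 10111*, 11000*, 11010*, 11011*, 11110*, 11111*
[col 1] -0001, -0110*, -0111*, -1010*, -1110*, 0-001, 0-100*, 0-110*, 00-00*, 00-01*, 00-11*, 000-1*, 0000-*, 001-0*, 001-1*, 0010-*, 0011-*, 01-10*, 011-0*, 1-110*, 1-111*, 1011-*, 11-10*, 11-11*, 110-0, 1101-*, 1111-*
[col 2] --110, -011-, -1-10, 0-1-0, 00--1, 00-0-, 001--, 1-11-, 11-1-
Prime implicants: --110, -0001, -011-, -1-10, 0-001, 0-1-0, 00--1, 00-0-, 001--, 1-11-, 11-1-, 110-0
PI chart (minterm → PIs covering it):
  0 | 00-0-  (sole → essential)
  1 | -0001,0-001,00--1,00-0-
  3 | 00--1  (sole → essential)
  4 | 0-1-0,00-0-,001--
  5 | 00--1,00-0-,001--
  7 | -011-,00--1,001--
  9 | 0-001  (sole → essential)
  10 | -1-10  (sole → essential)
  12 | 0-1-0  (sole → essential)
  14 | --110,-1-10,0-1-0
  17 | -0001  (sole → essential)
  22 | --110,-011-,1-11-
  24 | 110-0  (sole → essential)
  26 | -1-10,11-1-,110-0
  27 | 11-1-  (sole → essential)
  30 | --110,-1-10,1-11-,11-1-
  31 | 1-11-,11-1-
Essential prime implicants: -0001, -1-10, 0-001, 0-1-0, 00--1, 00-0-, 11-1-, 110-0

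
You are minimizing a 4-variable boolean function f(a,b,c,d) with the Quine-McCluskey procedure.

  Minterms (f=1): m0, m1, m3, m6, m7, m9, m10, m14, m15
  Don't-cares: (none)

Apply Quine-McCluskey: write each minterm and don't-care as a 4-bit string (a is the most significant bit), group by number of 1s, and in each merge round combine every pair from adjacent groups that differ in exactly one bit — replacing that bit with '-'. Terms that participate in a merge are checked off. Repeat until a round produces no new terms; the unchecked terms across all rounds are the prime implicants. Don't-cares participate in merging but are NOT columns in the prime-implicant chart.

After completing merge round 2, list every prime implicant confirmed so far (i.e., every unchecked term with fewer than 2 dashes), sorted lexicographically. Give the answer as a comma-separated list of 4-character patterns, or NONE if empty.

[col 0] 0000*, 0001*, 0011*, 0110*, 0111*, 1001*, 1010*, 1110*, 1111*
[col 1] -001, -110*, -111*, 0-11, 00-1, 000-, 011-*, 1-10, 111-*
[col 2] -11-
Prime implicants: -001, -11-, 0-11, 00-1, 000-, 1-10

-001, 0-11, 00-1, 000-, 1-10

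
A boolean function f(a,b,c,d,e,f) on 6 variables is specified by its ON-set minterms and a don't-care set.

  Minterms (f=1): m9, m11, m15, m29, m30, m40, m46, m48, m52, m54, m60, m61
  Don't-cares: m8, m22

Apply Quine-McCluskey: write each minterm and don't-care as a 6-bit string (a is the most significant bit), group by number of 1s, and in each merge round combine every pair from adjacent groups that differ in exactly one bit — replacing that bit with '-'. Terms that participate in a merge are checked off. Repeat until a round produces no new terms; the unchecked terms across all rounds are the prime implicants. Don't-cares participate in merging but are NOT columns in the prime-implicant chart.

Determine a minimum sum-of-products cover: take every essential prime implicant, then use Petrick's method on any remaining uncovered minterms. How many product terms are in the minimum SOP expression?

[col 0] 001000*, 001001*, 001011*, 001111*, 010110*, 011101*, 011110*, 101000*, 101110, 110000*, 110100*, 110110*, 111100*, 111101*
[col 1] -01000, -10110, -11101, 001-11, 0010-1, 00100-, 01-110, 11-100, 110-00, 1101-0, 11110-
Prime implicants: -01000, -10110, -11101, 001-11, 0010-1, 00100-, 01-110, 101110, 11-100, 110-00, 1101-0, 11110-
PI chart (minterm → PIs covering it):
  9 | 0010-1,00100-
  11 | 001-11,0010-1
  15 | 001-11  (sole → essential)
  29 | -11101  (sole → essential)
  30 | 01-110  (sole → essential)
  40 | -01000  (sole → essential)
  46 | 101110  (sole → essential)
  48 | 110-00  (sole → essential)
  52 | 11-100,110-00,1101-0
  54 | -10110,1101-0
  60 | 11-100,11110-
  61 | -11101,11110-
Essential prime implicants: -01000, -11101, 001-11, 01-110, 101110, 110-00
Petrick residual → -10110, 0010-1, 11-100
Minimum SOP uses 9 PIs: b'cd'e'f' + bc'def' + bcde'f + a'b'cef + a'b'cd'f + a'bdef' + ab'cdef' + abde'f' + abc'e'f'

9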